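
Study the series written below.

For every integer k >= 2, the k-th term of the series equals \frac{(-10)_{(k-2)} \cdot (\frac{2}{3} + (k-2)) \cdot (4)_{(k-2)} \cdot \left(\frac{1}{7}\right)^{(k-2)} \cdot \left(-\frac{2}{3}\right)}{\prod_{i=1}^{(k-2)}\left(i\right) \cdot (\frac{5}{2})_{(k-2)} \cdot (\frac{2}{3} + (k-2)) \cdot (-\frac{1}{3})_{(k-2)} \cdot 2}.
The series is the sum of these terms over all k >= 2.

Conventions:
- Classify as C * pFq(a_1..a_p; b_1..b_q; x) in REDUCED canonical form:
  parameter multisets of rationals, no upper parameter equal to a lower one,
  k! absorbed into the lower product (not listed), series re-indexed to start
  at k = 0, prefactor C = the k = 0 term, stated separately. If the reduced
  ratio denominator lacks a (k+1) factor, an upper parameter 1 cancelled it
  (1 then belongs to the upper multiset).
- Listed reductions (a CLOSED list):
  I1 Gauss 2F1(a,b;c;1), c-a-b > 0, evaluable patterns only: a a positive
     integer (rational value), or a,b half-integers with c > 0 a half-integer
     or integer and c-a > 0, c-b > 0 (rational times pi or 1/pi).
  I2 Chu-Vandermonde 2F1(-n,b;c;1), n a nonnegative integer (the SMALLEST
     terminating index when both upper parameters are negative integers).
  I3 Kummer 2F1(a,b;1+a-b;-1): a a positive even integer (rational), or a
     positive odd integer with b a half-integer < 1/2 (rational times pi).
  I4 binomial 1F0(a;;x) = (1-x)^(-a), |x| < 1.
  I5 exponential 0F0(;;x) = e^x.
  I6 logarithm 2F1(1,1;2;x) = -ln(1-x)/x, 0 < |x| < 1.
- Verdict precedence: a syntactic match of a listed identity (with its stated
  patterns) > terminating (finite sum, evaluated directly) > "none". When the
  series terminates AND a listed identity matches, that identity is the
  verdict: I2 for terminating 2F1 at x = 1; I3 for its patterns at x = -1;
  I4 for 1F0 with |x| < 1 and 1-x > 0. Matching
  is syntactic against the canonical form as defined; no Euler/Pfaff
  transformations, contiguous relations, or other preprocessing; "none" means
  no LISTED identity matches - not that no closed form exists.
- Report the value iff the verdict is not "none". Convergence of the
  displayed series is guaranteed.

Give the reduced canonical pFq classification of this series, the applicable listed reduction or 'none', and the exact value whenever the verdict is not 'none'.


This is -\frac{1}{3} * 2F2(-10, 4; -\frac{1}{3}, \frac{5}{2}; \frac{1}{7}) in reduced canonical form. Verdict: terminating - no listed pattern fits, but -10 in the upper list cuts the series at k = 10; direct evaluation. Value: -\frac{7304386413838810367}{22694848911478468725}.

First insight: t_0 being -\frac{1}{3}, striking the common factor k + 2/3 reduces the term (prefactor -1/3).
Ratio: r(k) = \frac{1}{7} * (k-10) (k+4) / [(k-\frac{1}{3}) (k+\frac{5}{2}) (k+1)] - poly over poly, x = \frac{1}{7} from leading terms; C = -\frac{1}{3} at k = 0.


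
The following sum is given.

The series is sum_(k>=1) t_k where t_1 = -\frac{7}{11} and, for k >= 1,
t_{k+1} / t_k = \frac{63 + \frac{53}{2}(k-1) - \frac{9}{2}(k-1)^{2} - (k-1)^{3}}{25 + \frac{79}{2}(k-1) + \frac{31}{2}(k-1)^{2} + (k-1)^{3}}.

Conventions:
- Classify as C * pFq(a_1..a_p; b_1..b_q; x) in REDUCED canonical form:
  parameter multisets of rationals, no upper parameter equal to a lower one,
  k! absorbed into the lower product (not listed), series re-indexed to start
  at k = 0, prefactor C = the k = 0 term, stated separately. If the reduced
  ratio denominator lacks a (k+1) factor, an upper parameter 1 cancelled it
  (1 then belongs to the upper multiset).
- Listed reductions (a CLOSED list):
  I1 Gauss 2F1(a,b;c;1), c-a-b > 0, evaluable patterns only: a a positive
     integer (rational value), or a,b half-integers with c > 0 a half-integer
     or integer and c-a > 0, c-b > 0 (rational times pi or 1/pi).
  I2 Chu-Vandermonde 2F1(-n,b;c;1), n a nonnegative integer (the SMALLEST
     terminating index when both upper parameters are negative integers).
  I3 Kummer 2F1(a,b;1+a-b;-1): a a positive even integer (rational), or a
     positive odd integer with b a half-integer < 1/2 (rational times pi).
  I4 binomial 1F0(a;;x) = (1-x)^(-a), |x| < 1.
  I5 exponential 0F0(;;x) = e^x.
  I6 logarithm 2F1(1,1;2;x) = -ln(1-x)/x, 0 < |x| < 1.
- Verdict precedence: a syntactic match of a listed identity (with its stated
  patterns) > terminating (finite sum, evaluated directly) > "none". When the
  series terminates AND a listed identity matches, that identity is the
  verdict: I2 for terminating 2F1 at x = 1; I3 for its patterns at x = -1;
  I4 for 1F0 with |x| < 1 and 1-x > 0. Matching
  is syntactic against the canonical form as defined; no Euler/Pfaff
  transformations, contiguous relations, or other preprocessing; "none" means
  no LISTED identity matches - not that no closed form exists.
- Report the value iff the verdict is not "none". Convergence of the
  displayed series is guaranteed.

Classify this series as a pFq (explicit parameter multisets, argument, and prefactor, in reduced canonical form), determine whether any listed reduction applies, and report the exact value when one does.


The series (x = -1) is 2F1: upper {-\frac{9}{2}, 7}, lower {\frac{25}{2}}, prefactor -\frac{7}{11}. Verdict (x = -1): Kummer (I3) applies (x = -1; c = \frac{25}{2} equals 1+a-b for upper {-\frac{9}{2}, 7}: listed pattern). Exact value: \left(-\frac{212952285}{134217728}\right) \cdot \pi.

Key observation: t_0 being -\frac{7}{11}, the parameter 2 appears in both the upper and lower lists and cancels.
Ratio: r(k) = -1 * (k-\frac{9}{2}) (k+7) / [(k+\frac{25}{2}) (k+1)] - rational; roots negated = parameters, x = -1, C = -\frac{7}{11}.


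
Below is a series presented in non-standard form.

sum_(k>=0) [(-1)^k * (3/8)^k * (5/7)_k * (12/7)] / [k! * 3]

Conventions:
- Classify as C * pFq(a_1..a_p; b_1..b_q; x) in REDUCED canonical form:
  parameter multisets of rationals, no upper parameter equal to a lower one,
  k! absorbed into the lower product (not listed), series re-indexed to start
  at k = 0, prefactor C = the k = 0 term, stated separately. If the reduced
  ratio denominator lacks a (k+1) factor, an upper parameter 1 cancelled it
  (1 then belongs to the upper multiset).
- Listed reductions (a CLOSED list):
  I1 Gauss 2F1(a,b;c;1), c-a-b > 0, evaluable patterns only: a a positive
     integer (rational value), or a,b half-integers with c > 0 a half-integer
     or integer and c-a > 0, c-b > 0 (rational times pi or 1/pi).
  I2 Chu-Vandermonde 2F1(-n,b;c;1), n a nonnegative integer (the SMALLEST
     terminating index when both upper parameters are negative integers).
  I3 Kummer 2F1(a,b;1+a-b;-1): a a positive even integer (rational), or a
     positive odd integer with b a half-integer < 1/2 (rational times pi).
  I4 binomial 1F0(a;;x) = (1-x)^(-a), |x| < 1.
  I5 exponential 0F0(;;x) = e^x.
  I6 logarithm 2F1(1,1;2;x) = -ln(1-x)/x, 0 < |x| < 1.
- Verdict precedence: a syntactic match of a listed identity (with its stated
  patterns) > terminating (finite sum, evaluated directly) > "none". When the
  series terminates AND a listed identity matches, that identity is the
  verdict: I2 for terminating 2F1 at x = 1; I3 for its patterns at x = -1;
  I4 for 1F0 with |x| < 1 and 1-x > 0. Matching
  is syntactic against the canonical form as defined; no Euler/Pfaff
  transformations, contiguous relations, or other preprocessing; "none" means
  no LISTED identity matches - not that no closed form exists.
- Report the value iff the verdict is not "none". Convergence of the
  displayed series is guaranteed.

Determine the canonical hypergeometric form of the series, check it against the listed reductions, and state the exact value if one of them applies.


Classification (C = 4/7): 1F0 with upper {5/7}, lower {-}, argument x = -3/8. Verdict: the binomial series (I4) matches (the 1F0 binomial series: exponent -5/7, x = -3/8). Exact value: (4/7) * (11/8)^(-5/7).

Structural cue: with t_0 = 4/7, the (-1)^k factor (C = 4/7) folds into the argument's sign.
Adjacent-term ratio: r(k) = (-3/8) * (k+5/7) / [(k+1)] - poly over poly, x = (-3/8) from leading terms; C = 4/7 at k = 0.


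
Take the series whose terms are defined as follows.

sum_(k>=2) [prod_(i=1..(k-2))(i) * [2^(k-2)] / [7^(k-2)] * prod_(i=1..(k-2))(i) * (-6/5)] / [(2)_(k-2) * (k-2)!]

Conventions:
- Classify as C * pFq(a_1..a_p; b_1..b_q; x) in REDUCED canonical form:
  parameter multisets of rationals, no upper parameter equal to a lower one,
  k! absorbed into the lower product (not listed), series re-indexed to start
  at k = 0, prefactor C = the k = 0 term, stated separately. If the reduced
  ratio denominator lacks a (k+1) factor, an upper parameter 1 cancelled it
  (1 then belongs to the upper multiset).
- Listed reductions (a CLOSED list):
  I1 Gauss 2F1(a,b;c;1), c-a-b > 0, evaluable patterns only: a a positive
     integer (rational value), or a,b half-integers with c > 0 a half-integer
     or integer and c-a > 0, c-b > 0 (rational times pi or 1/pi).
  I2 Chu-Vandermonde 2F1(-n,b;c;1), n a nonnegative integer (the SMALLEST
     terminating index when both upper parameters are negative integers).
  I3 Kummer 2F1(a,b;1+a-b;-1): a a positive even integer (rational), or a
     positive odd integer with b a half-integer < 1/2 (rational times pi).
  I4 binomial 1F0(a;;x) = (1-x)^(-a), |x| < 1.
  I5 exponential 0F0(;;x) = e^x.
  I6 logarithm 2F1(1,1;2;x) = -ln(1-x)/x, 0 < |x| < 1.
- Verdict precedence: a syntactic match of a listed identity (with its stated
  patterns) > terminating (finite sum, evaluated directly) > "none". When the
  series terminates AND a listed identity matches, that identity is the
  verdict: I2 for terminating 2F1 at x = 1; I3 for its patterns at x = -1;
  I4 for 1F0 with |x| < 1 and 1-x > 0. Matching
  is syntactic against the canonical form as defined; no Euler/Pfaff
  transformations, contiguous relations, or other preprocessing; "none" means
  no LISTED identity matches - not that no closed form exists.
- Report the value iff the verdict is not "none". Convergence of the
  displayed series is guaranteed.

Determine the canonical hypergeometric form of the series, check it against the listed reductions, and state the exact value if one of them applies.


Reduced: x = 2/7, 2F1, upper = {1, 1}, lower = {2}, C = -6/5. Verdict (x = 2/7): the logarithmic series (I6) applies (the logarithm: parameters (1,1;2), x = 2/7). Sum: (21/5) * ln(5/7).

Structural cue: t_0 = -6/5 here, and the two geometric factors (C = -6/5) combine into one argument.
Step ratio: r(k) = (2/7) * (k+1) (k+1) / [(k+2) (k+1)] - rational; roots negated = parameters, x = (2/7), C = -6/5.


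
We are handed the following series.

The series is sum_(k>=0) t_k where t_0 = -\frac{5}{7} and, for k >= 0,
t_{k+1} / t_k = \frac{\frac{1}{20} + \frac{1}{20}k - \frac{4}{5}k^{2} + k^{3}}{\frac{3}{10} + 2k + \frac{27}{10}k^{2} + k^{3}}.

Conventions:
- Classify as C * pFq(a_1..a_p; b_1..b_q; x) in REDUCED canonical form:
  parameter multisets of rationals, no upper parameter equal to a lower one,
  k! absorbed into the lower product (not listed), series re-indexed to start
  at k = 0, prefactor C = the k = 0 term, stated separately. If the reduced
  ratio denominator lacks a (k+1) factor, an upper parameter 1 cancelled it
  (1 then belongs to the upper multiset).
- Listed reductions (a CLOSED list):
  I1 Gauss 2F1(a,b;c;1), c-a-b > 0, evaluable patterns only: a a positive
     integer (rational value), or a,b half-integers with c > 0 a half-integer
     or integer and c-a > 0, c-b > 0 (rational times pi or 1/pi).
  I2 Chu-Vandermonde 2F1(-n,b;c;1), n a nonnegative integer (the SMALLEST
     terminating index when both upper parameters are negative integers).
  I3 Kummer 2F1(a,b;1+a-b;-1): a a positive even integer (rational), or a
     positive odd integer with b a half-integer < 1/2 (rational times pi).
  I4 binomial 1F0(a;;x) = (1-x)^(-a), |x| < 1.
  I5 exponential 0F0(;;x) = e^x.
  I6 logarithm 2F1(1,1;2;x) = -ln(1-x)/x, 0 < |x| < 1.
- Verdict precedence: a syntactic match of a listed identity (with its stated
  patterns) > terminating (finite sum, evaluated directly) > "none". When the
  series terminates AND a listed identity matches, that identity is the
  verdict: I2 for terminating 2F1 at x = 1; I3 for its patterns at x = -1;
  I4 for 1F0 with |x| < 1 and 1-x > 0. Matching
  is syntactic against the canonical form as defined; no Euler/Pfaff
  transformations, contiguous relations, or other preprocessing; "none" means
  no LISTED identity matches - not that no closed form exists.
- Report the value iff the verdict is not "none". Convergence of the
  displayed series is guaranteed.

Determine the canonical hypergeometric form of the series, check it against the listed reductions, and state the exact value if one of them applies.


Structural cue: t_0 being -\frac{5}{7}, roots of the ratio polynomials (C = -5/7) are the negated parameters.
Adjacent-term ratio: r(k) = 1 * (k-\frac{1}{2}) (k-\frac{1}{2}) / [(k+\frac{3}{2}) (k+1)] - poly over poly, x = 1 from leading terms; C = -\frac{5}{7} at k = 0.

This is -\frac{5}{7} * 2F1(-\frac{1}{2}, -\frac{1}{2}; \frac{3}{2}; 1) in reduced canonical form. Verdict: Gauss's theorem I1 (half-integer case) matches (x = 1; upper {-\frac{1}{2}, -\frac{1}{2}} half-integers, c = \frac{3}{2} in the evaluable pattern). Sum: \left(-\frac{15}{56}\right) \cdot \pi.


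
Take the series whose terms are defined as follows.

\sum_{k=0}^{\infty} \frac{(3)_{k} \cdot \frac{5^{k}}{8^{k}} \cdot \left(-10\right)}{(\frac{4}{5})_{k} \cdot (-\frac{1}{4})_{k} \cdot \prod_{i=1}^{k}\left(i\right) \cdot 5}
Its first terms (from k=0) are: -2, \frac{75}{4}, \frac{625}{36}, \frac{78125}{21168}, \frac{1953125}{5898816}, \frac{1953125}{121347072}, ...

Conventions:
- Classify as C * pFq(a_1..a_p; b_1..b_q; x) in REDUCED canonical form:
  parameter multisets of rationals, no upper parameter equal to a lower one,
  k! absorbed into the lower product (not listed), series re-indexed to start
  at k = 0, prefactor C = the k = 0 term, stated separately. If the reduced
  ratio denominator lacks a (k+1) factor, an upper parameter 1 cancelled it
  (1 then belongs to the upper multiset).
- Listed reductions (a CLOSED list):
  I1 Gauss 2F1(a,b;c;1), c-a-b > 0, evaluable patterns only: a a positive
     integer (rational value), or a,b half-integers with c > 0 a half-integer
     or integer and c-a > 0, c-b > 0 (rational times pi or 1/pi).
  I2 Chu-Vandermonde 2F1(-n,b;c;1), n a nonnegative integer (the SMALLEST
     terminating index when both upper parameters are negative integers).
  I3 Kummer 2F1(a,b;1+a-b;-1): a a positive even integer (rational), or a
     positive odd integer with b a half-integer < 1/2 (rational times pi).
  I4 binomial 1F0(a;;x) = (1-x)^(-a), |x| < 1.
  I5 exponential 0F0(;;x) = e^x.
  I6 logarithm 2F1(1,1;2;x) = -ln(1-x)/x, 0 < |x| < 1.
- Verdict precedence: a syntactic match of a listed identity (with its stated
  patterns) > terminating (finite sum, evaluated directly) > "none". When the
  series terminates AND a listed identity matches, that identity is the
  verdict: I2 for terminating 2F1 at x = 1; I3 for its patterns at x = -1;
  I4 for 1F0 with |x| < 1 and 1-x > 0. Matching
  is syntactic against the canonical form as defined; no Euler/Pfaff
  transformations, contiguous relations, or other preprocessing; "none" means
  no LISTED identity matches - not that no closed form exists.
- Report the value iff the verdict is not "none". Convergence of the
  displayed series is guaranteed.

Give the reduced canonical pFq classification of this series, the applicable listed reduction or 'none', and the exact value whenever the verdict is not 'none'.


With C = -2: the canonical form is 1F2(3; -\frac{1}{4}, \frac{4}{5}; \frac{5}{8}). Verdict: none (x = \frac{5}{8}): each listed identity misses the multisets {3} ; {-\frac{1}{4}, \frac{4}{5}}.

Key step: x = \frac{5}{8} and the product of the first k integers (C = -2) is k!.
Step ratio: r(k) = \frac{5}{8} * (k+3) / [(k-\frac{1}{4}) (k+\frac{4}{5}) (k+1)] - rational in k, leading ratio \frac{5}{8}; with t_0 = -2, classification follows.


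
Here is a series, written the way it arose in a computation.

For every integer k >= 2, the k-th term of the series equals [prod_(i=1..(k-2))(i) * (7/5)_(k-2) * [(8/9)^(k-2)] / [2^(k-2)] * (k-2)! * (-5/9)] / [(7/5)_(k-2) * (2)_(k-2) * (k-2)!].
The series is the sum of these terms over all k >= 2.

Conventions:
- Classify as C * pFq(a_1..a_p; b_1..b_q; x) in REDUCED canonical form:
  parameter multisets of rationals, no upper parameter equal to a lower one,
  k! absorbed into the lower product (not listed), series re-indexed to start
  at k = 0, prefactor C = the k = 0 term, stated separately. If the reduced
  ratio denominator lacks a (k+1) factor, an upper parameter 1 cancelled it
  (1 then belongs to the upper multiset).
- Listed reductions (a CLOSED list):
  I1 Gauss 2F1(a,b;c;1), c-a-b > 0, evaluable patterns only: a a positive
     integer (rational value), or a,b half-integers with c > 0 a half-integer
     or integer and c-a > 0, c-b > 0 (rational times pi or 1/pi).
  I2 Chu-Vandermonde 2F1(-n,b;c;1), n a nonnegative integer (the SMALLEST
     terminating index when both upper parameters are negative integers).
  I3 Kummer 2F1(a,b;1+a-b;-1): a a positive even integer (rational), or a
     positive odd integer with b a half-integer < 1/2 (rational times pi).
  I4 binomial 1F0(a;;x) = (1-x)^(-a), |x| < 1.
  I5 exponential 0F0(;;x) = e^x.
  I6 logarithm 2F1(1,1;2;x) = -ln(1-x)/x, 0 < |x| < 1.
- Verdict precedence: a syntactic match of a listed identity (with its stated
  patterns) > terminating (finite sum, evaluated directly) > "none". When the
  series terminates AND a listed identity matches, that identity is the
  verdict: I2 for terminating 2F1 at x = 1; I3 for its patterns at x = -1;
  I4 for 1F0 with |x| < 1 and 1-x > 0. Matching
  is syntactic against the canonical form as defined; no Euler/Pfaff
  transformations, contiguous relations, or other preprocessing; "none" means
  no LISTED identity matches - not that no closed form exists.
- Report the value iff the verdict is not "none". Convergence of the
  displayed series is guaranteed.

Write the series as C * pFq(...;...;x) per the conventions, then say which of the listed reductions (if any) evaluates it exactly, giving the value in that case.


Reduced: x = 4/9, 2F1, upper = {1, 1}, lower = {2}, C = -5/9. Verdict at x = 4/9: the logarithmic series (I6) matches (the logarithm: parameters (1,1;2), x = 4/9). Hence: (5/4) * ln(5/9).

First insight: x = (4/9) and the parameter 7/5 appears in both the upper and lower lists and cancels.
Term ratio: r(k) = (4/9) * (k+1) (k+1) / [(k+2) (k+1)] ; factor over Q: parameters, x = (4/9), and C = -5/9.


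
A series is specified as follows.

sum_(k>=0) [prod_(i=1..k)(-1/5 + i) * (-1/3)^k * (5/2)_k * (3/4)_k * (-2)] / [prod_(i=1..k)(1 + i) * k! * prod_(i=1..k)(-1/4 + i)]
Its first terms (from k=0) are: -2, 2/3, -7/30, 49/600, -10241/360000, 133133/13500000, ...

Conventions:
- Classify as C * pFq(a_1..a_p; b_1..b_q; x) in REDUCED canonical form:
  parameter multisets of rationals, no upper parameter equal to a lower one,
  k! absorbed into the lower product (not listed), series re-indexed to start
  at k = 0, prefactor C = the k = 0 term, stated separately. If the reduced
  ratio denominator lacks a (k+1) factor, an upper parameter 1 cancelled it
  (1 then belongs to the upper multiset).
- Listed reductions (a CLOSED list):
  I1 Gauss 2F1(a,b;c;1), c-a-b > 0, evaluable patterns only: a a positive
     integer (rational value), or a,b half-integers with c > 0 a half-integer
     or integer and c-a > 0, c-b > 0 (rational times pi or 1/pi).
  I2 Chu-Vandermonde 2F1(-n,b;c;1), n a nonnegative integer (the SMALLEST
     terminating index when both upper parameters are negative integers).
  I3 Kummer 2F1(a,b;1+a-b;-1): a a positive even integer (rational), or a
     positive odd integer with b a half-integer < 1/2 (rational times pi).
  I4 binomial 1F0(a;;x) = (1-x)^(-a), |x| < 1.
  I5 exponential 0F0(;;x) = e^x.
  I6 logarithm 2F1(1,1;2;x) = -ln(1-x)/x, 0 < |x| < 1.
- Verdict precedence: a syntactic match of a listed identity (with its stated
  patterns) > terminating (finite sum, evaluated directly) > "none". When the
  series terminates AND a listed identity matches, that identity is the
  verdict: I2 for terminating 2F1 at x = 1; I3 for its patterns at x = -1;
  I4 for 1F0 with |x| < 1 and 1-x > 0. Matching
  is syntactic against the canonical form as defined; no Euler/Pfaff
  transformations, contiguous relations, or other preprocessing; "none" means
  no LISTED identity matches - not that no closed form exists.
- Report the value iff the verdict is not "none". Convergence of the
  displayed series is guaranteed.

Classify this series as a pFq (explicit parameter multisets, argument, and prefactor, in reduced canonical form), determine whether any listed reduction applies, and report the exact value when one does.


With C = -2: the canonical form is 2F1(4/5, 5/2; 2; -1/3). Verdict: none - this 2F1 at x = -1/3 matches no listed pattern, and upper {4/5, 5/2} holds no stopper.

Key observation: with t_0 = -2, the parameter 3/4 appears in both the upper and lower lists and cancels.
Consecutive-term ratio: r(k) = (-1/3) * (k+4/5) (k+5/2) / [(k+2) (k+1)] - rational in k. x = (-1/3); t_0 = -2; negate the roots.


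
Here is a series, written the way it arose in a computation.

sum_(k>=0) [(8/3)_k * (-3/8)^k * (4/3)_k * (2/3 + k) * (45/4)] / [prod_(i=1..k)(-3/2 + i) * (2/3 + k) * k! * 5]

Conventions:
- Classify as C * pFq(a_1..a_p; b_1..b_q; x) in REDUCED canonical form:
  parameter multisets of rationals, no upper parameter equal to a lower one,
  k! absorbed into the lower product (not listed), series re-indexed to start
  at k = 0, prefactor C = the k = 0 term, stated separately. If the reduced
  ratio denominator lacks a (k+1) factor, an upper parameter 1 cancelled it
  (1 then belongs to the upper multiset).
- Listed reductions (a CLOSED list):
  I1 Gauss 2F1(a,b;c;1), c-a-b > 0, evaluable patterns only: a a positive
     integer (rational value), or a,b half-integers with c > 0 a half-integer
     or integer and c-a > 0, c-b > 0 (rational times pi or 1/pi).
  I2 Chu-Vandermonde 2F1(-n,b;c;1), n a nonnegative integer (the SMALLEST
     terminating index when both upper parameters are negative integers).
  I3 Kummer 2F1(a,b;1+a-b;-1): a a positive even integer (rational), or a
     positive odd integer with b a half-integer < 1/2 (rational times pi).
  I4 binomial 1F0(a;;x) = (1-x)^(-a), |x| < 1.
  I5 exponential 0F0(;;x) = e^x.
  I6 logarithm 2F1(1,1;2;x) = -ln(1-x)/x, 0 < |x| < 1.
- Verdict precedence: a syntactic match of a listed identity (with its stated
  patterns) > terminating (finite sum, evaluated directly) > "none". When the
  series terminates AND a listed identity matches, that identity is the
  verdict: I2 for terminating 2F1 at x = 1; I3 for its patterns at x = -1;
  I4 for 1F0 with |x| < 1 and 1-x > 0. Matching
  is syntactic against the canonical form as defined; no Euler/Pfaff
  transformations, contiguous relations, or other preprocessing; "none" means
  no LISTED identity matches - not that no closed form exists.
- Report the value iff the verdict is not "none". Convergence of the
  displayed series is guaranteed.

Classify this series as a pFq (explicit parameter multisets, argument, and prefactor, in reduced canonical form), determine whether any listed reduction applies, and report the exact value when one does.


x = -3/8 here; the reduced form reads 2F1, upper {4/3, 8/3}, lower {-1/2}, C = 9/4. Verdict: none. No listed pattern accepts 2F1(4/3, 8/3; -1/2; -3/8).

The tell: from the first term 9/4: the constant factors (C = 9/4) combine into one prefactor.
Term ratio: r(k) = (-3/8) * (k+4/3) (k+8/3) / [(k-1/2) (k+1)] - rational in k. x = (-3/8); t_0 = 9/4; negate the roots.


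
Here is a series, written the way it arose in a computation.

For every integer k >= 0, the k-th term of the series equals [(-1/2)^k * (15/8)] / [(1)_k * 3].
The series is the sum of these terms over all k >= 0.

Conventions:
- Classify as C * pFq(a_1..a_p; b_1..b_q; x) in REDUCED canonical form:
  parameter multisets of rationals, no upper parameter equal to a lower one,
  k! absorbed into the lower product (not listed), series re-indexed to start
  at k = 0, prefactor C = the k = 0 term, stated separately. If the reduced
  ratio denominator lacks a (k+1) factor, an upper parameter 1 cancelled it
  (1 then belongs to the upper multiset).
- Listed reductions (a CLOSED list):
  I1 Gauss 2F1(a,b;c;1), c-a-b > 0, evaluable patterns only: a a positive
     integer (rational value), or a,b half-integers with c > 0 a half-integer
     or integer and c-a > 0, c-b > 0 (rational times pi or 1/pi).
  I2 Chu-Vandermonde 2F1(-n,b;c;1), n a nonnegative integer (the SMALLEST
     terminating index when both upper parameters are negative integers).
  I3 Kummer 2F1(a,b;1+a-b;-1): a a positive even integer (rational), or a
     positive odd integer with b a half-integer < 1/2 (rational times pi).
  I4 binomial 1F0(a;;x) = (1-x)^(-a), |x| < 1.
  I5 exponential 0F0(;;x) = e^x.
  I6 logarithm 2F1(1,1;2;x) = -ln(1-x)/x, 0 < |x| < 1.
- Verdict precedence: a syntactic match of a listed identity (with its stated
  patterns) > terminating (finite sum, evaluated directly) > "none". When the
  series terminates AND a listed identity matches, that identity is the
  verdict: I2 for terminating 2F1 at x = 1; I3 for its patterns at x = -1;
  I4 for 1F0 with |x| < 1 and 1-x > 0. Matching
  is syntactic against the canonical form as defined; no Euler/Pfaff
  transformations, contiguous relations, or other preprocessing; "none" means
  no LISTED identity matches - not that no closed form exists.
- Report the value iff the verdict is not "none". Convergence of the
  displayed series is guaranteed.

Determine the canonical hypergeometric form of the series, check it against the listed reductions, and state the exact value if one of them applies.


Classification (C = 5/8): 0F0 with upper {-}, lower {-}, argument x = -1/2. Verdict: exponential (I5) fires (the 0F0 exponential series at x = -1/2). Its exact value is (5/8) * e^(-1/2).

The tell: from the first term 5/8: (1)_k (C = 5/8) is k! itself.
Step ratio: r(k) = (-1/2) * 1 / [(k+1)] - rational; roots negated = parameters, x = (-1/2), C = 5/8.


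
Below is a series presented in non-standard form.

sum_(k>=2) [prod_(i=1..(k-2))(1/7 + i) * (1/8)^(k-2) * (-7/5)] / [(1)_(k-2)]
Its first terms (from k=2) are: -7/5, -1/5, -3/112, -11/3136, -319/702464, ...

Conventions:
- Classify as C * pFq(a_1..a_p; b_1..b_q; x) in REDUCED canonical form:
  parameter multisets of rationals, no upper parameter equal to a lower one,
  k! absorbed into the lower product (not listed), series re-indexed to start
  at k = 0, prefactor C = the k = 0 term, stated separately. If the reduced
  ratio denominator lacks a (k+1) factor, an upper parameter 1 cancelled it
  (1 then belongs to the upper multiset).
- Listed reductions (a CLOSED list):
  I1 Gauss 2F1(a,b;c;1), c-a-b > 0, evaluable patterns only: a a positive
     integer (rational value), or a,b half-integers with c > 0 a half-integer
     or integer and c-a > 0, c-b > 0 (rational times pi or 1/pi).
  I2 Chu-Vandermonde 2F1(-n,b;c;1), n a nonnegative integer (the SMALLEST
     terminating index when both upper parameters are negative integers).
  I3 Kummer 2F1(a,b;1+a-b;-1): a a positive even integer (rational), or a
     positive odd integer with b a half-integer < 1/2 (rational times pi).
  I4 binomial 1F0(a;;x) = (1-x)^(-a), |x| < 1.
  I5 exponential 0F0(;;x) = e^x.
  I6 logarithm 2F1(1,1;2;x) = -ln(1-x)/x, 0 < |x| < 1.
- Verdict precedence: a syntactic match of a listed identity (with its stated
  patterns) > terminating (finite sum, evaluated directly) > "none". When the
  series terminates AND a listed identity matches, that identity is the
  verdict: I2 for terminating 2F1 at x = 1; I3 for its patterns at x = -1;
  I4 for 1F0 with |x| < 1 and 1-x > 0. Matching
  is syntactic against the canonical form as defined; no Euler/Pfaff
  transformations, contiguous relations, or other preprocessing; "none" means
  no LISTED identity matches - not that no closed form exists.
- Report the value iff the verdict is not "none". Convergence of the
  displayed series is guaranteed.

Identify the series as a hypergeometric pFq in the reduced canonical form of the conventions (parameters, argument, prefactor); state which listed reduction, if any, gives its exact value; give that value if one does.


This is -7/5 * 1F0(8/7; -; 1/8) in reduced canonical form. Verdict: binomial (I4) applies (the 1F0 binomial series: exponent -8/7, x = 1/8). Exact value: (-7/5) * (7/8)^(-8/7).

Structural cue: x = (1/8) and (1)_k (C = -7/5, x = 1/8) is k! itself.
Adjacent-term ratio: r(k) = (1/8) * (k+8/7) / [(k+1)] - rational in k, leading ratio (1/8); with t_0 = -7/5, classification follows.


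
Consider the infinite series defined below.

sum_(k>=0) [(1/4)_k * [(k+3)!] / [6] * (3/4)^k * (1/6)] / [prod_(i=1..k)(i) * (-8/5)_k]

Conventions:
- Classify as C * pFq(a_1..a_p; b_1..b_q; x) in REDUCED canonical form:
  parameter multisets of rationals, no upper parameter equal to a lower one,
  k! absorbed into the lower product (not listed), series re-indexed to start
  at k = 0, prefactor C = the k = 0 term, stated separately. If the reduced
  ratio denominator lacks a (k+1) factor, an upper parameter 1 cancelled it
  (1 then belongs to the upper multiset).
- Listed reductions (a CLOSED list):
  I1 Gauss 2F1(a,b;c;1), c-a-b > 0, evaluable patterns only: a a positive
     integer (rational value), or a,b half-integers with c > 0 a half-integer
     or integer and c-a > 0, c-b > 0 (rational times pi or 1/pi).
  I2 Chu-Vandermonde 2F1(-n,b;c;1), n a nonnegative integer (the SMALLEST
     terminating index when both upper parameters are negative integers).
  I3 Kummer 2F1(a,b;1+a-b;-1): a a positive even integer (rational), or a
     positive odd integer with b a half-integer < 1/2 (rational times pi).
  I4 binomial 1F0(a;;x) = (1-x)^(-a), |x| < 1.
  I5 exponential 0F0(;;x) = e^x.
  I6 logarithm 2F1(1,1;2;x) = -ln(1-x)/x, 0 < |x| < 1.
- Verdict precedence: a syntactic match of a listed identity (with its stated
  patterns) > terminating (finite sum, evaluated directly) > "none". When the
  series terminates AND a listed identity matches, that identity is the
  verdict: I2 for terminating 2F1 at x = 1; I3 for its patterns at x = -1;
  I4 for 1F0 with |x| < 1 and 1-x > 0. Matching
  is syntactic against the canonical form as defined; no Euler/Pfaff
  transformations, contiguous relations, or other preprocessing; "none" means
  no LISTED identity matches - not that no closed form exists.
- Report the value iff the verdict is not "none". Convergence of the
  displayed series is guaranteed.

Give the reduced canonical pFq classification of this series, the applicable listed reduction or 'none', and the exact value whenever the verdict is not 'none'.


Prefactor 1/6, argument 3/4: 2F1 with upper {1/4, 4} over lower {-8/5}. Verdict: none - this 2F1 at x = 3/4 matches no listed pattern, and upper {1/4, 4} holds no stopper.

Key observation: x = (3/4) and the product of the first k integers (C = 1/6, x = 3/4) is k!.
Step ratio: r(k) = (3/4) * (k+1/4) (k+4) / [(k-8/5) (k+1)] ; factor over Q: parameters, x = (3/4), and C = 1/6.


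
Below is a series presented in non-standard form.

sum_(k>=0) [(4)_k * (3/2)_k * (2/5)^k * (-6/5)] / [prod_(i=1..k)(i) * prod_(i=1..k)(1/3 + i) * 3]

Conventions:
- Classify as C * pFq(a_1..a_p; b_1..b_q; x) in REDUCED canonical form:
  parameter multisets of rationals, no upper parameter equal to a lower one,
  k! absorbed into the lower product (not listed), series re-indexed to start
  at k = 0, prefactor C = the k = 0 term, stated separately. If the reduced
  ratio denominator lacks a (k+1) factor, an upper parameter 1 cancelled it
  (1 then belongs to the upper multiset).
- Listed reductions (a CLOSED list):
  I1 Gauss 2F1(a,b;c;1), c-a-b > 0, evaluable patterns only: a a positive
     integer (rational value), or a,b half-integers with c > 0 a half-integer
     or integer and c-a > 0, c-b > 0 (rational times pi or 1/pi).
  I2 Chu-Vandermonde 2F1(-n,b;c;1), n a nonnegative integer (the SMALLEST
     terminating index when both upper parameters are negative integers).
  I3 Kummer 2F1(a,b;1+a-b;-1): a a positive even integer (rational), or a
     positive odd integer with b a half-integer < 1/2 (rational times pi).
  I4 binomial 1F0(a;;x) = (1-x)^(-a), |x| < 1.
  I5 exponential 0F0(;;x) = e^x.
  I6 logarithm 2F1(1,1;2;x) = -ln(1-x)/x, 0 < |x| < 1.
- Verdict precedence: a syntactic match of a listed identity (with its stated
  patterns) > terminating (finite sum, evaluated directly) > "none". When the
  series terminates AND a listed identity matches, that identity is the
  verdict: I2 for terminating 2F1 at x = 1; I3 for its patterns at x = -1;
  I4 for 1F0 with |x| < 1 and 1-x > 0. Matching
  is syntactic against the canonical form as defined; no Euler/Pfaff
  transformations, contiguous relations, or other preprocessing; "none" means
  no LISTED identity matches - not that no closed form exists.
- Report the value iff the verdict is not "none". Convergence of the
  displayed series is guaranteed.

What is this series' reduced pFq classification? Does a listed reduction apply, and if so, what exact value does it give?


Reduced: x = 2/5, 2F1, upper = {3/2, 4}, lower = {4/3}, C = -2/5. Verdict: none - at argument 2/5 the multisets {3/2, 4} ; {4/3} match no listed identity.

Structural cue: t_0 being -2/5, the constant factors (prefactor -2/5) combine into one prefactor.
Adjacent-term ratio: r(k) = (2/5) * (k+3/2) (k+4) / [(k+4/3) (k+1)] - rational in k, leading ratio (2/5); with t_0 = -2/5, classification follows.


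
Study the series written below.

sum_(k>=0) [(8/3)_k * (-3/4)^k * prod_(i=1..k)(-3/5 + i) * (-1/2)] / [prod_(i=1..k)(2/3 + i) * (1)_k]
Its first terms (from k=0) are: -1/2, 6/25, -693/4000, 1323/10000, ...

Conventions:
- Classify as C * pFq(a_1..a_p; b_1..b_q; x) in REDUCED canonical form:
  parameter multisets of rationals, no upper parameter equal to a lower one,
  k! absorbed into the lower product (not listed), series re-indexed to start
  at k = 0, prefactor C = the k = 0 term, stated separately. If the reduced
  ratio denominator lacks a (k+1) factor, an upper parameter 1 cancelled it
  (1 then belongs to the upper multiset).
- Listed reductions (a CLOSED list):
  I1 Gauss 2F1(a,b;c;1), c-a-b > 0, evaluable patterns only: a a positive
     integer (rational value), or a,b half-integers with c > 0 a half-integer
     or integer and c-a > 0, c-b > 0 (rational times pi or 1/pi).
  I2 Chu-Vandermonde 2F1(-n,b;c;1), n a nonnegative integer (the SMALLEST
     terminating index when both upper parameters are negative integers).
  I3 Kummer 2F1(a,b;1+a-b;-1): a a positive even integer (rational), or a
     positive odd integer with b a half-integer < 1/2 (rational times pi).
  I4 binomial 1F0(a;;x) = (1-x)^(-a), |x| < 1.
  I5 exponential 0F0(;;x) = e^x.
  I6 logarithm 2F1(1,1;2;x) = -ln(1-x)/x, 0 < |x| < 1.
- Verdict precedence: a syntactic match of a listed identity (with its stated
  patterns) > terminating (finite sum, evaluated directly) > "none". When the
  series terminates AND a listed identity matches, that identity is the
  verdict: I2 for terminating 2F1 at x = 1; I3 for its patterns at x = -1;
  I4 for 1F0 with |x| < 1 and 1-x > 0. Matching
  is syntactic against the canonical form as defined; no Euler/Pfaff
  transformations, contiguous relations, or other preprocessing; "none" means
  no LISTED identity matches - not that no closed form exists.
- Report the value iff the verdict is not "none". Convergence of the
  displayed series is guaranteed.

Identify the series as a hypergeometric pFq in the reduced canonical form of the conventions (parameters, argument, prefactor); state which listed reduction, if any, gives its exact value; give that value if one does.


Reduced: x = -3/4, 2F1, upper = {2/5, 8/3}, lower = {5/3}, C = -1/2. Verdict: none. Every listed pattern misses the 2F1 form at -3/4, upper {2/5, 8/3}.

First insight: with t_0 = -1/2, the running product (prefactor -1/2) telescopes to a rising factorial.
Step ratio: r(k) = (-3/4) * (k+2/5) (k+8/3) / [(k+5/3) (k+1)] - poly over poly, x = (-3/4) from leading terms; C = -1/2 at k = 0.


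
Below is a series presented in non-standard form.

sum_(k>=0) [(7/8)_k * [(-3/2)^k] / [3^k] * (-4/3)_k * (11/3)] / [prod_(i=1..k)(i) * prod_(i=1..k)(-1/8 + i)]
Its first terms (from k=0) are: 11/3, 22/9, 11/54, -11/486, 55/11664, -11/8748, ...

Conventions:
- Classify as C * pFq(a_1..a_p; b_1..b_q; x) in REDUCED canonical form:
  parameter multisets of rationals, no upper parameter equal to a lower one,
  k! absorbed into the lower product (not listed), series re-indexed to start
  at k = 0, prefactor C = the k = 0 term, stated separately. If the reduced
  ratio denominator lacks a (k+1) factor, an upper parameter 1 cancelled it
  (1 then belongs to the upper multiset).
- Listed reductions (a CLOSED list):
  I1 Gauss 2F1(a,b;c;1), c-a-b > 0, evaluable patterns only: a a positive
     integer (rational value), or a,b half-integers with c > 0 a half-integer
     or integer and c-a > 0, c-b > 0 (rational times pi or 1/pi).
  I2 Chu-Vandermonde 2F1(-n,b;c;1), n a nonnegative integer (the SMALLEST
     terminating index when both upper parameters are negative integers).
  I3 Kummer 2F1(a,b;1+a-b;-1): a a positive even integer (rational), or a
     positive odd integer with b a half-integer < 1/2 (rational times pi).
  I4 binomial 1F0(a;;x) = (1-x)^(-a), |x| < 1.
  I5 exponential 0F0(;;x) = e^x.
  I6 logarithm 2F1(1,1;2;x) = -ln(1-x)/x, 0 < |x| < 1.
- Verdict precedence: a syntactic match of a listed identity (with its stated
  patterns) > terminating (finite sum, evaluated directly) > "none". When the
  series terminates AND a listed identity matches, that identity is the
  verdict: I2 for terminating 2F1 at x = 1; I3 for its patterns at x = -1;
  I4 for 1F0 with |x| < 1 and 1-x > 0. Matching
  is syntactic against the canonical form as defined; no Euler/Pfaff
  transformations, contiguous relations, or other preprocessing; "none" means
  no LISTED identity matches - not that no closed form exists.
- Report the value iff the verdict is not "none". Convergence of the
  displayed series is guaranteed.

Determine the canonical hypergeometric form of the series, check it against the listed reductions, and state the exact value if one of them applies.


The tell: t_0 = 11/3 here, and the lower running product (C = 11/3) is a rising factorial.
Consecutive-term ratio: r(k) = (-1/2) * (k-4/3) / [(k+1)] - poly over poly, x = (-1/2) from leading terms; C = 11/3 at k = 0.

This is 11/3 * 1F0(-4/3; -; -1/2) in reduced canonical form. Verdict: binomial (I4) matches (the 1F0 binomial series: exponent 4/3, x = -1/2). Hence: (11/3) * (3/2)^(4/3).


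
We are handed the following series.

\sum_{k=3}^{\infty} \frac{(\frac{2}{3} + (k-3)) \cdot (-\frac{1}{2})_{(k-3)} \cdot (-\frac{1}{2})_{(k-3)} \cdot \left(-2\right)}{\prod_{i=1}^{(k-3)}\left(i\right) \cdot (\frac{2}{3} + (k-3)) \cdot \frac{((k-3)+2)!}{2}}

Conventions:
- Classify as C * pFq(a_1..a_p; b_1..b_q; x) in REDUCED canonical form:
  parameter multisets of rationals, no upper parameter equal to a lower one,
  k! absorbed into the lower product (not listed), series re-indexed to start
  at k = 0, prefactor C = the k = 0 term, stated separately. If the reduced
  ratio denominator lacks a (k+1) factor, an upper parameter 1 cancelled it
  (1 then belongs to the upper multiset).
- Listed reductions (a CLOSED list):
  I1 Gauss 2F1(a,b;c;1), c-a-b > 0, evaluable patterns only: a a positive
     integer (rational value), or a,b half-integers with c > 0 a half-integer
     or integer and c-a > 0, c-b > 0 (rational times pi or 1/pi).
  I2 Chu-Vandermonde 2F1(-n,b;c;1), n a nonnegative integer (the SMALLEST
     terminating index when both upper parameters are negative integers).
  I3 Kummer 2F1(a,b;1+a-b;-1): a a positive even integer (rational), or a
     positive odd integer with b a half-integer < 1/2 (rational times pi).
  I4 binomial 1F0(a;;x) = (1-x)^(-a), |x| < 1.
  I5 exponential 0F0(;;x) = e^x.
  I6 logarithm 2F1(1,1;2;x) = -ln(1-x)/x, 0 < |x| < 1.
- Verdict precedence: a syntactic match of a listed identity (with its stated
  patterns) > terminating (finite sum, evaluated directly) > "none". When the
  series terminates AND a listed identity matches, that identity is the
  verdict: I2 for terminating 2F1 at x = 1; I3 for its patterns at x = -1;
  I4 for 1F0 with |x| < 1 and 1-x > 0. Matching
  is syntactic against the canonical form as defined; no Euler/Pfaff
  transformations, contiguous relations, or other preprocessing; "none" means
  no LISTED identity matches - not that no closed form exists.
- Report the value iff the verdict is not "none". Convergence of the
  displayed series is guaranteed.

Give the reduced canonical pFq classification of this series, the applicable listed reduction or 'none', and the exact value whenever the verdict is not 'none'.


Classification (C = -2): 2F1 with upper {-\frac{1}{2}, -\frac{1}{2}}, lower {3}, argument x = 1. Verdict (x = 1): Gauss (I1, half-integer pattern) applies (x = 1; upper {-\frac{1}{2}, -\frac{1}{2}} half-integers, c = 3 in the evaluable pattern). Exact value: \left(-\frac{512}{75}\right) / \pi.

Key step: from the first term -2: the product of the first k integers (prefactor -2) is k!.
Adjacent-term ratio: r(k) = 1 * (k-\frac{1}{2}) (k-\frac{1}{2}) / [(k+3) (k+1)] - rational in k, leading ratio 1; with t_0 = -2, classification follows.
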